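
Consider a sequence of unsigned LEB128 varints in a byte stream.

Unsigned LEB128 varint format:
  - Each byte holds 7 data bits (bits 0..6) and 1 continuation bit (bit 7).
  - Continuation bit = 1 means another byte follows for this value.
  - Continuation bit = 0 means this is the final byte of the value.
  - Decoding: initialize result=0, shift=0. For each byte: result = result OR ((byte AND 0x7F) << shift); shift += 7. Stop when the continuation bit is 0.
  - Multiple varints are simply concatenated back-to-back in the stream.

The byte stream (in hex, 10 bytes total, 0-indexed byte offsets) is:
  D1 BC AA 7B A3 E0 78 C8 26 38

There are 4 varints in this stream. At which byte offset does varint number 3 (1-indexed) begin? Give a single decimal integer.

  byte[0]=0xD1 cont=1 payload=0x51=81: acc |= 81<<0 -> acc=81 shift=7
  byte[1]=0xBC cont=1 payload=0x3C=60: acc |= 60<<7 -> acc=7761 shift=14
  byte[2]=0xAA cont=1 payload=0x2A=42: acc |= 42<<14 -> acc=695889 shift=21
  byte[3]=0x7B cont=0 payload=0x7B=123: acc |= 123<<21 -> acc=258645585 shift=28 [end]
Varint 1: bytes[0:4] = D1 BC AA 7B -> value 258645585 (4 byte(s))
  byte[4]=0xA3 cont=1 payload=0x23=35: acc |= 35<<0 -> acc=35 shift=7
  byte[5]=0xE0 cont=1 payload=0x60=96: acc |= 96<<7 -> acc=12323 shift=14
  byte[6]=0x78 cont=0 payload=0x78=120: acc |= 120<<14 -> acc=1978403 shift=21 [end]
Varint 2: bytes[4:7] = A3 E0 78 -> value 1978403 (3 byte(s))
  byte[7]=0xC8 cont=1 payload=0x48=72: acc |= 72<<0 -> acc=72 shift=7
  byte[8]=0x26 cont=0 payload=0x26=38: acc |= 38<<7 -> acc=4936 shift=14 [end]
Varint 3: bytes[7:9] = C8 26 -> value 4936 (2 byte(s))
  byte[9]=0x38 cont=0 payload=0x38=56: acc |= 56<<0 -> acc=56 shift=7 [end]
Varint 4: bytes[9:10] = 38 -> value 56 (1 byte(s))

Answer: 7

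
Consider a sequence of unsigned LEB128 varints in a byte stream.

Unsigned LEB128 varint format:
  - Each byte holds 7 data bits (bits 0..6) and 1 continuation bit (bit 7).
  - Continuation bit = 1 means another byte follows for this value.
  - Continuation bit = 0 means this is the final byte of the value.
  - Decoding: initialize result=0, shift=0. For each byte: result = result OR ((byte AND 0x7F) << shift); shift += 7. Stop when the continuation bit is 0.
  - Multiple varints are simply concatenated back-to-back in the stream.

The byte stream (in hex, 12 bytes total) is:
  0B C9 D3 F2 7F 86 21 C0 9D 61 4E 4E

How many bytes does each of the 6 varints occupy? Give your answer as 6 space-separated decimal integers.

  byte[0]=0x0B cont=0 payload=0x0B=11: acc |= 11<<0 -> acc=11 shift=7 [end]
Varint 1: bytes[0:1] = 0B -> value 11 (1 byte(s))
  byte[1]=0xC9 cont=1 payload=0x49=73: acc |= 73<<0 -> acc=73 shift=7
  byte[2]=0xD3 cont=1 payload=0x53=83: acc |= 83<<7 -> acc=10697 shift=14
  byte[3]=0xF2 cont=1 payload=0x72=114: acc |= 114<<14 -> acc=1878473 shift=21
  byte[4]=0x7F cont=0 payload=0x7F=127: acc |= 127<<21 -> acc=268216777 shift=28 [end]
Varint 2: bytes[1:5] = C9 D3 F2 7F -> value 268216777 (4 byte(s))
  byte[5]=0x86 cont=1 payload=0x06=6: acc |= 6<<0 -> acc=6 shift=7
  byte[6]=0x21 cont=0 payload=0x21=33: acc |= 33<<7 -> acc=4230 shift=14 [end]
Varint 3: bytes[5:7] = 86 21 -> value 4230 (2 byte(s))
  byte[7]=0xC0 cont=1 payload=0x40=64: acc |= 64<<0 -> acc=64 shift=7
  byte[8]=0x9D cont=1 payload=0x1D=29: acc |= 29<<7 -> acc=3776 shift=14
  byte[9]=0x61 cont=0 payload=0x61=97: acc |= 97<<14 -> acc=1593024 shift=21 [end]
Varint 4: bytes[7:10] = C0 9D 61 -> value 1593024 (3 byte(s))
  byte[10]=0x4E cont=0 payload=0x4E=78: acc |= 78<<0 -> acc=78 shift=7 [end]
Varint 5: bytes[10:11] = 4E -> value 78 (1 byte(s))
  byte[11]=0x4E cont=0 payload=0x4E=78: acc |= 78<<0 -> acc=78 shift=7 [end]
Varint 6: bytes[11:12] = 4E -> value 78 (1 byte(s))

Answer: 1 4 2 3 1 1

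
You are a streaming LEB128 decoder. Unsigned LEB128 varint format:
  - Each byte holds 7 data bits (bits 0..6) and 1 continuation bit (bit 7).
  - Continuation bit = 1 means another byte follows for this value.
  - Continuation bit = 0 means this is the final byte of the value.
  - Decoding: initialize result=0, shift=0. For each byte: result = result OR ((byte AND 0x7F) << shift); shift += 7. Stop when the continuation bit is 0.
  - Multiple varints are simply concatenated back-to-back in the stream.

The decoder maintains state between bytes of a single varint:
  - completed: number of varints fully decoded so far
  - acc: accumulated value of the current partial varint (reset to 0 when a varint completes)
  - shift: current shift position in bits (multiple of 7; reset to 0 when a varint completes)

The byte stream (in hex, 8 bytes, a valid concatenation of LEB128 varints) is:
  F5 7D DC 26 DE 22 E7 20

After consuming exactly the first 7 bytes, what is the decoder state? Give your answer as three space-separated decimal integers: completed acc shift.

Answer: 3 103 7

Derivation:
byte[0]=0xF5 cont=1 payload=0x75: acc |= 117<<0 -> completed=0 acc=117 shift=7
byte[1]=0x7D cont=0 payload=0x7D: varint #1 complete (value=16117); reset -> completed=1 acc=0 shift=0
byte[2]=0xDC cont=1 payload=0x5C: acc |= 92<<0 -> completed=1 acc=92 shift=7
byte[3]=0x26 cont=0 payload=0x26: varint #2 complete (value=4956); reset -> completed=2 acc=0 shift=0
byte[4]=0xDE cont=1 payload=0x5E: acc |= 94<<0 -> completed=2 acc=94 shift=7
byte[5]=0x22 cont=0 payload=0x22: varint #3 complete (value=4446); reset -> completed=3 acc=0 shift=0
byte[6]=0xE7 cont=1 payload=0x67: acc |= 103<<0 -> completed=3 acc=103 shift=7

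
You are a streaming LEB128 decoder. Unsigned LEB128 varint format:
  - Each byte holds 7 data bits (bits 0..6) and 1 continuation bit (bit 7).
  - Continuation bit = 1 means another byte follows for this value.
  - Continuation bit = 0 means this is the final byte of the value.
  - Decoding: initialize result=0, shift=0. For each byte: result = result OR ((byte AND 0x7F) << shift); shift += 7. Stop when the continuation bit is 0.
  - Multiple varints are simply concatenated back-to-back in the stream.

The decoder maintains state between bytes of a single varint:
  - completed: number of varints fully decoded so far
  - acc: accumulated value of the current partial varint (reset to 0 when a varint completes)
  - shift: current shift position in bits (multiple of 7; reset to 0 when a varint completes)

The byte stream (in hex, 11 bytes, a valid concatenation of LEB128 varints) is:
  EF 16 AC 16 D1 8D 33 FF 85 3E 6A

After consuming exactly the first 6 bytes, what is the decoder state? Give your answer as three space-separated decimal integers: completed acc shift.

Answer: 2 1745 14

Derivation:
byte[0]=0xEF cont=1 payload=0x6F: acc |= 111<<0 -> completed=0 acc=111 shift=7
byte[1]=0x16 cont=0 payload=0x16: varint #1 complete (value=2927); reset -> completed=1 acc=0 shift=0
byte[2]=0xAC cont=1 payload=0x2C: acc |= 44<<0 -> completed=1 acc=44 shift=7
byte[3]=0x16 cont=0 payload=0x16: varint #2 complete (value=2860); reset -> completed=2 acc=0 shift=0
byte[4]=0xD1 cont=1 payload=0x51: acc |= 81<<0 -> completed=2 acc=81 shift=7
byte[5]=0x8D cont=1 payload=0x0D: acc |= 13<<7 -> completed=2 acc=1745 shift=14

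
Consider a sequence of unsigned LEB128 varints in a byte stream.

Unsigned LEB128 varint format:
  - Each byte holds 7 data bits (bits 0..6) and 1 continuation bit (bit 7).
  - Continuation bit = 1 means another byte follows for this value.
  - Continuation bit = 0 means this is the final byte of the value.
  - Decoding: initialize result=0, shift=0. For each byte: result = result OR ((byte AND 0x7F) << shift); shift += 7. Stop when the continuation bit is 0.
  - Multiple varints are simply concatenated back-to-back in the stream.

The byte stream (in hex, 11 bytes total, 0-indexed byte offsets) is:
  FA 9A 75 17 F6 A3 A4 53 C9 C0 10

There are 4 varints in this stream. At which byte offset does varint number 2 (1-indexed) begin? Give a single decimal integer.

  byte[0]=0xFA cont=1 payload=0x7A=122: acc |= 122<<0 -> acc=122 shift=7
  byte[1]=0x9A cont=1 payload=0x1A=26: acc |= 26<<7 -> acc=3450 shift=14
  byte[2]=0x75 cont=0 payload=0x75=117: acc |= 117<<14 -> acc=1920378 shift=21 [end]
Varint 1: bytes[0:3] = FA 9A 75 -> value 1920378 (3 byte(s))
  byte[3]=0x17 cont=0 payload=0x17=23: acc |= 23<<0 -> acc=23 shift=7 [end]
Varint 2: bytes[3:4] = 17 -> value 23 (1 byte(s))
  byte[4]=0xF6 cont=1 payload=0x76=118: acc |= 118<<0 -> acc=118 shift=7
  byte[5]=0xA3 cont=1 payload=0x23=35: acc |= 35<<7 -> acc=4598 shift=14
  byte[6]=0xA4 cont=1 payload=0x24=36: acc |= 36<<14 -> acc=594422 shift=21
  byte[7]=0x53 cont=0 payload=0x53=83: acc |= 83<<21 -> acc=174658038 shift=28 [end]
Varint 3: bytes[4:8] = F6 A3 A4 53 -> value 174658038 (4 byte(s))
  byte[8]=0xC9 cont=1 payload=0x49=73: acc |= 73<<0 -> acc=73 shift=7
  byte[9]=0xC0 cont=1 payload=0x40=64: acc |= 64<<7 -> acc=8265 shift=14
  byte[10]=0x10 cont=0 payload=0x10=16: acc |= 16<<14 -> acc=270409 shift=21 [end]
Varint 4: bytes[8:11] = C9 C0 10 -> value 270409 (3 byte(s))

Answer: 3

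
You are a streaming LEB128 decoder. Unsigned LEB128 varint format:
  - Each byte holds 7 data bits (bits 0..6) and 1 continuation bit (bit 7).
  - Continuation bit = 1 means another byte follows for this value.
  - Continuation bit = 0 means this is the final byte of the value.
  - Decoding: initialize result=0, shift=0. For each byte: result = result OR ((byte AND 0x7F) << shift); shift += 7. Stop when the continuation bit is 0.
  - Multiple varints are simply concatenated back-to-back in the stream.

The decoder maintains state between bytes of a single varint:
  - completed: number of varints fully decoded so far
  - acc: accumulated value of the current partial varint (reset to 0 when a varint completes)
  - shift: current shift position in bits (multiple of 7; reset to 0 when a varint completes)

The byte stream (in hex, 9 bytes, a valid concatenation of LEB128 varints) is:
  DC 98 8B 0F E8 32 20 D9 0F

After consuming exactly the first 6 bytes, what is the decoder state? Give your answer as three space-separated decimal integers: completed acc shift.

byte[0]=0xDC cont=1 payload=0x5C: acc |= 92<<0 -> completed=0 acc=92 shift=7
byte[1]=0x98 cont=1 payload=0x18: acc |= 24<<7 -> completed=0 acc=3164 shift=14
byte[2]=0x8B cont=1 payload=0x0B: acc |= 11<<14 -> completed=0 acc=183388 shift=21
byte[3]=0x0F cont=0 payload=0x0F: varint #1 complete (value=31640668); reset -> completed=1 acc=0 shift=0
byte[4]=0xE8 cont=1 payload=0x68: acc |= 104<<0 -> completed=1 acc=104 shift=7
byte[5]=0x32 cont=0 payload=0x32: varint #2 complete (value=6504); reset -> completed=2 acc=0 shift=0

Answer: 2 0 0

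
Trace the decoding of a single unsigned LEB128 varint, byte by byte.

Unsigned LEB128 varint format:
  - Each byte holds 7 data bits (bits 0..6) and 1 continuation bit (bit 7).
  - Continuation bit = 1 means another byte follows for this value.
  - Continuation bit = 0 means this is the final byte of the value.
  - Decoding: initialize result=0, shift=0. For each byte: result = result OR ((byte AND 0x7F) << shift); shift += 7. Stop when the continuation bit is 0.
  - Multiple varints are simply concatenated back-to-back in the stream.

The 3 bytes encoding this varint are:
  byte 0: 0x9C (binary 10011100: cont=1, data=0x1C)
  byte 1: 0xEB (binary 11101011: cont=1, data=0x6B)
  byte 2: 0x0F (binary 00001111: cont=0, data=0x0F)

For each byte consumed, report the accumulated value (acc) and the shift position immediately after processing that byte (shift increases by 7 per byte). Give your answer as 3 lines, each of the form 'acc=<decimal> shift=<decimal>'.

Answer: acc=28 shift=7
acc=13724 shift=14
acc=259484 shift=21

Derivation:
byte 0=0x9C: payload=0x1C=28, contrib = 28<<0 = 28; acc -> 28, shift -> 7
byte 1=0xEB: payload=0x6B=107, contrib = 107<<7 = 13696; acc -> 13724, shift -> 14
byte 2=0x0F: payload=0x0F=15, contrib = 15<<14 = 245760; acc -> 259484, shift -> 21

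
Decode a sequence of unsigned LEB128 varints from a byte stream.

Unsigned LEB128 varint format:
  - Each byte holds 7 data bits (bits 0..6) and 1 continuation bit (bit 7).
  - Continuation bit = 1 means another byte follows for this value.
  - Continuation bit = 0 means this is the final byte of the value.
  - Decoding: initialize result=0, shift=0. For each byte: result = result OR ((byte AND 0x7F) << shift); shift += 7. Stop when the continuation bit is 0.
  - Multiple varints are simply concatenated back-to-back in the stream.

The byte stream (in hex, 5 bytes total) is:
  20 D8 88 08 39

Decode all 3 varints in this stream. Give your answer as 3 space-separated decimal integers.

Answer: 32 132184 57

Derivation:
  byte[0]=0x20 cont=0 payload=0x20=32: acc |= 32<<0 -> acc=32 shift=7 [end]
Varint 1: bytes[0:1] = 20 -> value 32 (1 byte(s))
  byte[1]=0xD8 cont=1 payload=0x58=88: acc |= 88<<0 -> acc=88 shift=7
  byte[2]=0x88 cont=1 payload=0x08=8: acc |= 8<<7 -> acc=1112 shift=14
  byte[3]=0x08 cont=0 payload=0x08=8: acc |= 8<<14 -> acc=132184 shift=21 [end]
Varint 2: bytes[1:4] = D8 88 08 -> value 132184 (3 byte(s))
  byte[4]=0x39 cont=0 payload=0x39=57: acc |= 57<<0 -> acc=57 shift=7 [end]
Varint 3: bytes[4:5] = 39 -> value 57 (1 byte(s))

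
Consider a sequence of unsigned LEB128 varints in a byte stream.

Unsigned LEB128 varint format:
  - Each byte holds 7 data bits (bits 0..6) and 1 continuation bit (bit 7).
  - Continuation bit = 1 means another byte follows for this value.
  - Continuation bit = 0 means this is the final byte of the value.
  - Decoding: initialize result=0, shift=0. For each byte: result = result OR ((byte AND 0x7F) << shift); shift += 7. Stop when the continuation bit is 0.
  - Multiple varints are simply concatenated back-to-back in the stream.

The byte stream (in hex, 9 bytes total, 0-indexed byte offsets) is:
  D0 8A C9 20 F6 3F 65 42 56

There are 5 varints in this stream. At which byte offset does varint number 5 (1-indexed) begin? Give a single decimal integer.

  byte[0]=0xD0 cont=1 payload=0x50=80: acc |= 80<<0 -> acc=80 shift=7
  byte[1]=0x8A cont=1 payload=0x0A=10: acc |= 10<<7 -> acc=1360 shift=14
  byte[2]=0xC9 cont=1 payload=0x49=73: acc |= 73<<14 -> acc=1197392 shift=21
  byte[3]=0x20 cont=0 payload=0x20=32: acc |= 32<<21 -> acc=68306256 shift=28 [end]
Varint 1: bytes[0:4] = D0 8A C9 20 -> value 68306256 (4 byte(s))
  byte[4]=0xF6 cont=1 payload=0x76=118: acc |= 118<<0 -> acc=118 shift=7
  byte[5]=0x3F cont=0 payload=0x3F=63: acc |= 63<<7 -> acc=8182 shift=14 [end]
Varint 2: bytes[4:6] = F6 3F -> value 8182 (2 byte(s))
  byte[6]=0x65 cont=0 payload=0x65=101: acc |= 101<<0 -> acc=101 shift=7 [end]
Varint 3: bytes[6:7] = 65 -> value 101 (1 byte(s))
  byte[7]=0x42 cont=0 payload=0x42=66: acc |= 66<<0 -> acc=66 shift=7 [end]
Varint 4: bytes[7:8] = 42 -> value 66 (1 byte(s))
  byte[8]=0x56 cont=0 payload=0x56=86: acc |= 86<<0 -> acc=86 shift=7 [end]
Varint 5: bytes[8:9] = 56 -> value 86 (1 byte(s))

Answer: 8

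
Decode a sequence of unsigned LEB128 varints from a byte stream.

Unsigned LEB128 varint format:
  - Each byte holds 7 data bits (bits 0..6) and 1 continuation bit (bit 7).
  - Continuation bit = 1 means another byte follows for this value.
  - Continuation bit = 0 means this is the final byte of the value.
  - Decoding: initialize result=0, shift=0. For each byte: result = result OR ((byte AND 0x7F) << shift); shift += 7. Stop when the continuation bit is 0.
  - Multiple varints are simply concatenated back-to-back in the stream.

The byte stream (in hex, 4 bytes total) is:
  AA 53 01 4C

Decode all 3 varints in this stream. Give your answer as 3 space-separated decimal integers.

Answer: 10666 1 76

Derivation:
  byte[0]=0xAA cont=1 payload=0x2A=42: acc |= 42<<0 -> acc=42 shift=7
  byte[1]=0x53 cont=0 payload=0x53=83: acc |= 83<<7 -> acc=10666 shift=14 [end]
Varint 1: bytes[0:2] = AA 53 -> value 10666 (2 byte(s))
  byte[2]=0x01 cont=0 payload=0x01=1: acc |= 1<<0 -> acc=1 shift=7 [end]
Varint 2: bytes[2:3] = 01 -> value 1 (1 byte(s))
  byte[3]=0x4C cont=0 payload=0x4C=76: acc |= 76<<0 -> acc=76 shift=7 [end]
Varint 3: bytes[3:4] = 4C -> value 76 (1 byte(s))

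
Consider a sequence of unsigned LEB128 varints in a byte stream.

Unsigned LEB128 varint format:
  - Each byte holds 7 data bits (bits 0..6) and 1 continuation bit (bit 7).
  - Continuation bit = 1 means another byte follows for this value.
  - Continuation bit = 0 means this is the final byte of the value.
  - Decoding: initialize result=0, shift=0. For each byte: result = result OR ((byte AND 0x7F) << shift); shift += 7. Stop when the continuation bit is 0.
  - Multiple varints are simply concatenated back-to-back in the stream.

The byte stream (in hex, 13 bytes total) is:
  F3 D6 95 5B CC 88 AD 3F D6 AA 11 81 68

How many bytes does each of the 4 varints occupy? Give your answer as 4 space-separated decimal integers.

Answer: 4 4 3 2

Derivation:
  byte[0]=0xF3 cont=1 payload=0x73=115: acc |= 115<<0 -> acc=115 shift=7
  byte[1]=0xD6 cont=1 payload=0x56=86: acc |= 86<<7 -> acc=11123 shift=14
  byte[2]=0x95 cont=1 payload=0x15=21: acc |= 21<<14 -> acc=355187 shift=21
  byte[3]=0x5B cont=0 payload=0x5B=91: acc |= 91<<21 -> acc=191196019 shift=28 [end]
Varint 1: bytes[0:4] = F3 D6 95 5B -> value 191196019 (4 byte(s))
  byte[4]=0xCC cont=1 payload=0x4C=76: acc |= 76<<0 -> acc=76 shift=7
  byte[5]=0x88 cont=1 payload=0x08=8: acc |= 8<<7 -> acc=1100 shift=14
  byte[6]=0xAD cont=1 payload=0x2D=45: acc |= 45<<14 -> acc=738380 shift=21
  byte[7]=0x3F cont=0 payload=0x3F=63: acc |= 63<<21 -> acc=132858956 shift=28 [end]
Varint 2: bytes[4:8] = CC 88 AD 3F -> value 132858956 (4 byte(s))
  byte[8]=0xD6 cont=1 payload=0x56=86: acc |= 86<<0 -> acc=86 shift=7
  byte[9]=0xAA cont=1 payload=0x2A=42: acc |= 42<<7 -> acc=5462 shift=14
  byte[10]=0x11 cont=0 payload=0x11=17: acc |= 17<<14 -> acc=283990 shift=21 [end]
Varint 3: bytes[8:11] = D6 AA 11 -> value 283990 (3 byte(s))
  byte[11]=0x81 cont=1 payload=0x01=1: acc |= 1<<0 -> acc=1 shift=7
  byte[12]=0x68 cont=0 payload=0x68=104: acc |= 104<<7 -> acc=13313 shift=14 [end]
Varint 4: bytes[11:13] = 81 68 -> value 13313 (2 byte(s))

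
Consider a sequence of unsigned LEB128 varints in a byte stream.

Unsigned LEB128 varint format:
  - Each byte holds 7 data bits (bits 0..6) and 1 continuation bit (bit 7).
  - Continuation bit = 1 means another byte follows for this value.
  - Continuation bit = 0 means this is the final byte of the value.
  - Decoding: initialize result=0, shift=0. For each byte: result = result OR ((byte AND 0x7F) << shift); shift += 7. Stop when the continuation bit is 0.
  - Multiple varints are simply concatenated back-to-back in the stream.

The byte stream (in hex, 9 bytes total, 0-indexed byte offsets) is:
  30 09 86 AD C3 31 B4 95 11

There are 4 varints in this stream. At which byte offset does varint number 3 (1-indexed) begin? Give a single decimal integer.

  byte[0]=0x30 cont=0 payload=0x30=48: acc |= 48<<0 -> acc=48 shift=7 [end]
Varint 1: bytes[0:1] = 30 -> value 48 (1 byte(s))
  byte[1]=0x09 cont=0 payload=0x09=9: acc |= 9<<0 -> acc=9 shift=7 [end]
Varint 2: bytes[1:2] = 09 -> value 9 (1 byte(s))
  byte[2]=0x86 cont=1 payload=0x06=6: acc |= 6<<0 -> acc=6 shift=7
  byte[3]=0xAD cont=1 payload=0x2D=45: acc |= 45<<7 -> acc=5766 shift=14
  byte[4]=0xC3 cont=1 payload=0x43=67: acc |= 67<<14 -> acc=1103494 shift=21
  byte[5]=0x31 cont=0 payload=0x31=49: acc |= 49<<21 -> acc=103863942 shift=28 [end]
Varint 3: bytes[2:6] = 86 AD C3 31 -> value 103863942 (4 byte(s))
  byte[6]=0xB4 cont=1 payload=0x34=52: acc |= 52<<0 -> acc=52 shift=7
  byte[7]=0x95 cont=1 payload=0x15=21: acc |= 21<<7 -> acc=2740 shift=14
  byte[8]=0x11 cont=0 payload=0x11=17: acc |= 17<<14 -> acc=281268 shift=21 [end]
Varint 4: bytes[6:9] = B4 95 11 -> value 281268 (3 byte(s))

Answer: 2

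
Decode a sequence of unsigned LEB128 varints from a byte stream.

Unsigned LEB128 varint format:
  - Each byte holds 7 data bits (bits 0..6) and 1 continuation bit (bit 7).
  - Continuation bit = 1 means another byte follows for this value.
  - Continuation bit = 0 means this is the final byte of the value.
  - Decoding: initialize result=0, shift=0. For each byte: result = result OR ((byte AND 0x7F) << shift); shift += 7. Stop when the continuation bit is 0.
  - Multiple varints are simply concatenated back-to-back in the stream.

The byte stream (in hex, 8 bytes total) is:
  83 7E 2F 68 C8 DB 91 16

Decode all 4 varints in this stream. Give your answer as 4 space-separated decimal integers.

Answer: 16131 47 104 46427592

Derivation:
  byte[0]=0x83 cont=1 payload=0x03=3: acc |= 3<<0 -> acc=3 shift=7
  byte[1]=0x7E cont=0 payload=0x7E=126: acc |= 126<<7 -> acc=16131 shift=14 [end]
Varint 1: bytes[0:2] = 83 7E -> value 16131 (2 byte(s))
  byte[2]=0x2F cont=0 payload=0x2F=47: acc |= 47<<0 -> acc=47 shift=7 [end]
Varint 2: bytes[2:3] = 2F -> value 47 (1 byte(s))
  byte[3]=0x68 cont=0 payload=0x68=104: acc |= 104<<0 -> acc=104 shift=7 [end]
Varint 3: bytes[3:4] = 68 -> value 104 (1 byte(s))
  byte[4]=0xC8 cont=1 payload=0x48=72: acc |= 72<<0 -> acc=72 shift=7
  byte[5]=0xDB cont=1 payload=0x5B=91: acc |= 91<<7 -> acc=11720 shift=14
  byte[6]=0x91 cont=1 payload=0x11=17: acc |= 17<<14 -> acc=290248 shift=21
  byte[7]=0x16 cont=0 payload=0x16=22: acc |= 22<<21 -> acc=46427592 shift=28 [end]
Varint 4: bytes[4:8] = C8 DB 91 16 -> value 46427592 (4 byte(s))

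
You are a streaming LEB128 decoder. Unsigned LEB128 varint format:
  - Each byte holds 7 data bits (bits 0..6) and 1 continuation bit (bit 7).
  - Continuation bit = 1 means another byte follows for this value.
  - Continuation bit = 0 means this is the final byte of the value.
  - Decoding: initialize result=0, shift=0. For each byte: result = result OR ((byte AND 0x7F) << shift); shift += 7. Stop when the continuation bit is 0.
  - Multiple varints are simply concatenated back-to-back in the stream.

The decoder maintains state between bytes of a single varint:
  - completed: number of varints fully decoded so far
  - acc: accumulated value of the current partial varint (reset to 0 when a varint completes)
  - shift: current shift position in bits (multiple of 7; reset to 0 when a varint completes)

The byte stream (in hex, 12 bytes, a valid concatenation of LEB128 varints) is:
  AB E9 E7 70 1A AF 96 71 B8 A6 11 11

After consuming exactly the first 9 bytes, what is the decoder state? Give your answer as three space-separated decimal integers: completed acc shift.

byte[0]=0xAB cont=1 payload=0x2B: acc |= 43<<0 -> completed=0 acc=43 shift=7
byte[1]=0xE9 cont=1 payload=0x69: acc |= 105<<7 -> completed=0 acc=13483 shift=14
byte[2]=0xE7 cont=1 payload=0x67: acc |= 103<<14 -> completed=0 acc=1701035 shift=21
byte[3]=0x70 cont=0 payload=0x70: varint #1 complete (value=236582059); reset -> completed=1 acc=0 shift=0
byte[4]=0x1A cont=0 payload=0x1A: varint #2 complete (value=26); reset -> completed=2 acc=0 shift=0
byte[5]=0xAF cont=1 payload=0x2F: acc |= 47<<0 -> completed=2 acc=47 shift=7
byte[6]=0x96 cont=1 payload=0x16: acc |= 22<<7 -> completed=2 acc=2863 shift=14
byte[7]=0x71 cont=0 payload=0x71: varint #3 complete (value=1854255); reset -> completed=3 acc=0 shift=0
byte[8]=0xB8 cont=1 payload=0x38: acc |= 56<<0 -> completed=3 acc=56 shift=7

Answer: 3 56 7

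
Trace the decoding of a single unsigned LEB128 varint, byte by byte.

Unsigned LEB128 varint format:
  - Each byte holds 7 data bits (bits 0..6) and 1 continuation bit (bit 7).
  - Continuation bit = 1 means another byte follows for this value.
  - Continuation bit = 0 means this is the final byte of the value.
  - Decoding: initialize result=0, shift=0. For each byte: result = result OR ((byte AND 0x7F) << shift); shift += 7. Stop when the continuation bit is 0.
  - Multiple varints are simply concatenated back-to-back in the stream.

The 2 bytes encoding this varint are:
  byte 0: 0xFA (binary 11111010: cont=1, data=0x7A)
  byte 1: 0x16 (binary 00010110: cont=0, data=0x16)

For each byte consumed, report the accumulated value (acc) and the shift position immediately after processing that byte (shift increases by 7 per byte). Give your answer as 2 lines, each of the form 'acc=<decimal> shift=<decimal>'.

Answer: acc=122 shift=7
acc=2938 shift=14

Derivation:
byte 0=0xFA: payload=0x7A=122, contrib = 122<<0 = 122; acc -> 122, shift -> 7
byte 1=0x16: payload=0x16=22, contrib = 22<<7 = 2816; acc -> 2938, shift -> 14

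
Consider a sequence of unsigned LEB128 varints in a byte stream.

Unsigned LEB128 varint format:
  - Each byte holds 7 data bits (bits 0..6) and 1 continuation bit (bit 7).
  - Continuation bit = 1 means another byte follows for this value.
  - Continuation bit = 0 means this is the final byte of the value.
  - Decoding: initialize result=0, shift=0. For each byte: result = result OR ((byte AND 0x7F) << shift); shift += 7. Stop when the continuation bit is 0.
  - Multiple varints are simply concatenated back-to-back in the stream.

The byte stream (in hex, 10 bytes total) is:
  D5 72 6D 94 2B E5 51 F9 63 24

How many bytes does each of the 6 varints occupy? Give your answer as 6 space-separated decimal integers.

  byte[0]=0xD5 cont=1 payload=0x55=85: acc |= 85<<0 -> acc=85 shift=7
  byte[1]=0x72 cont=0 payload=0x72=114: acc |= 114<<7 -> acc=14677 shift=14 [end]
Varint 1: bytes[0:2] = D5 72 -> value 14677 (2 byte(s))
  byte[2]=0x6D cont=0 payload=0x6D=109: acc |= 109<<0 -> acc=109 shift=7 [end]
Varint 2: bytes[2:3] = 6D -> value 109 (1 byte(s))
  byte[3]=0x94 cont=1 payload=0x14=20: acc |= 20<<0 -> acc=20 shift=7
  byte[4]=0x2B cont=0 payload=0x2B=43: acc |= 43<<7 -> acc=5524 shift=14 [end]
Varint 3: bytes[3:5] = 94 2B -> value 5524 (2 byte(s))
  byte[5]=0xE5 cont=1 payload=0x65=101: acc |= 101<<0 -> acc=101 shift=7
  byte[6]=0x51 cont=0 payload=0x51=81: acc |= 81<<7 -> acc=10469 shift=14 [end]
Varint 4: bytes[5:7] = E5 51 -> value 10469 (2 byte(s))
  byte[7]=0xF9 cont=1 payload=0x79=121: acc |= 121<<0 -> acc=121 shift=7
  byte[8]=0x63 cont=0 payload=0x63=99: acc |= 99<<7 -> acc=12793 shift=14 [end]
Varint 5: bytes[7:9] = F9 63 -> value 12793 (2 byte(s))
  byte[9]=0x24 cont=0 payload=0x24=36: acc |= 36<<0 -> acc=36 shift=7 [end]
Varint 6: bytes[9:10] = 24 -> value 36 (1 byte(s))

Answer: 2 1 2 2 2 1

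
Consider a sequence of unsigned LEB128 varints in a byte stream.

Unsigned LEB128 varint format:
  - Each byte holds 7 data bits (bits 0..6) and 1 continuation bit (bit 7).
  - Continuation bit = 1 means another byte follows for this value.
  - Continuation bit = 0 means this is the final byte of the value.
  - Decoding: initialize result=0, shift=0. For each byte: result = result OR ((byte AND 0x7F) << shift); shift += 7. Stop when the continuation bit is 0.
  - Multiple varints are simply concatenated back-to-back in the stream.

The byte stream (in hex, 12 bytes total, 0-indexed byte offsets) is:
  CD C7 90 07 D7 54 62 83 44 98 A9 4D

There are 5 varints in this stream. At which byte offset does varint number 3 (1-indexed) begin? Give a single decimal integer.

Answer: 6

Derivation:
  byte[0]=0xCD cont=1 payload=0x4D=77: acc |= 77<<0 -> acc=77 shift=7
  byte[1]=0xC7 cont=1 payload=0x47=71: acc |= 71<<7 -> acc=9165 shift=14
  byte[2]=0x90 cont=1 payload=0x10=16: acc |= 16<<14 -> acc=271309 shift=21
  byte[3]=0x07 cont=0 payload=0x07=7: acc |= 7<<21 -> acc=14951373 shift=28 [end]
Varint 1: bytes[0:4] = CD C7 90 07 -> value 14951373 (4 byte(s))
  byte[4]=0xD7 cont=1 payload=0x57=87: acc |= 87<<0 -> acc=87 shift=7
  byte[5]=0x54 cont=0 payload=0x54=84: acc |= 84<<7 -> acc=10839 shift=14 [end]
Varint 2: bytes[4:6] = D7 54 -> value 10839 (2 byte(s))
  byte[6]=0x62 cont=0 payload=0x62=98: acc |= 98<<0 -> acc=98 shift=7 [end]
Varint 3: bytes[6:7] = 62 -> value 98 (1 byte(s))
  byte[7]=0x83 cont=1 payload=0x03=3: acc |= 3<<0 -> acc=3 shift=7
  byte[8]=0x44 cont=0 payload=0x44=68: acc |= 68<<7 -> acc=8707 shift=14 [end]
Varint 4: bytes[7:9] = 83 44 -> value 8707 (2 byte(s))
  byte[9]=0x98 cont=1 payload=0x18=24: acc |= 24<<0 -> acc=24 shift=7
  byte[10]=0xA9 cont=1 payload=0x29=41: acc |= 41<<7 -> acc=5272 shift=14
  byte[11]=0x4D cont=0 payload=0x4D=77: acc |= 77<<14 -> acc=1266840 shift=21 [end]
Varint 5: bytes[9:12] = 98 A9 4D -> value 1266840 (3 byte(s))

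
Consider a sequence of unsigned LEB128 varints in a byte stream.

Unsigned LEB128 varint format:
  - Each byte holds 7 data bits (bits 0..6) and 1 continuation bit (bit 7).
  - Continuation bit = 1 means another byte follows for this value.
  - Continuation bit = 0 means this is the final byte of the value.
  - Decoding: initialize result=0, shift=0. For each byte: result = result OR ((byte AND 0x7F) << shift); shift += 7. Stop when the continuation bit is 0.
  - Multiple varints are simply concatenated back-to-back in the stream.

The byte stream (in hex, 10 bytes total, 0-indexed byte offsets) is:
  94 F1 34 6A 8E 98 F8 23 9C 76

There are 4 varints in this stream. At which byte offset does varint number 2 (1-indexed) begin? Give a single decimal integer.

Answer: 3

Derivation:
  byte[0]=0x94 cont=1 payload=0x14=20: acc |= 20<<0 -> acc=20 shift=7
  byte[1]=0xF1 cont=1 payload=0x71=113: acc |= 113<<7 -> acc=14484 shift=14
  byte[2]=0x34 cont=0 payload=0x34=52: acc |= 52<<14 -> acc=866452 shift=21 [end]
Varint 1: bytes[0:3] = 94 F1 34 -> value 866452 (3 byte(s))
  byte[3]=0x6A cont=0 payload=0x6A=106: acc |= 106<<0 -> acc=106 shift=7 [end]
Varint 2: bytes[3:4] = 6A -> value 106 (1 byte(s))
  byte[4]=0x8E cont=1 payload=0x0E=14: acc |= 14<<0 -> acc=14 shift=7
  byte[5]=0x98 cont=1 payload=0x18=24: acc |= 24<<7 -> acc=3086 shift=14
  byte[6]=0xF8 cont=1 payload=0x78=120: acc |= 120<<14 -> acc=1969166 shift=21
  byte[7]=0x23 cont=0 payload=0x23=35: acc |= 35<<21 -> acc=75369486 shift=28 [end]
Varint 3: bytes[4:8] = 8E 98 F8 23 -> value 75369486 (4 byte(s))
  byte[8]=0x9C cont=1 payload=0x1C=28: acc |= 28<<0 -> acc=28 shift=7
  byte[9]=0x76 cont=0 payload=0x76=118: acc |= 118<<7 -> acc=15132 shift=14 [end]
Varint 4: bytes[8:10] = 9C 76 -> value 15132 (2 byte(s))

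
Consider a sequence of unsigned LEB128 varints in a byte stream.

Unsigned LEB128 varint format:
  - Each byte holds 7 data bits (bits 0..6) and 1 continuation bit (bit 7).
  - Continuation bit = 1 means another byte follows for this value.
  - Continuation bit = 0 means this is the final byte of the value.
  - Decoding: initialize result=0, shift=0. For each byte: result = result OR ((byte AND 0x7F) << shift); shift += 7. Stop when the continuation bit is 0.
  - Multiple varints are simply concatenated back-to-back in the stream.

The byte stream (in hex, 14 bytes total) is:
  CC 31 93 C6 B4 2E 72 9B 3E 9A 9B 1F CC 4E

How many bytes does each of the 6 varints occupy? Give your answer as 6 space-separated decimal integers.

Answer: 2 4 1 2 3 2

Derivation:
  byte[0]=0xCC cont=1 payload=0x4C=76: acc |= 76<<0 -> acc=76 shift=7
  byte[1]=0x31 cont=0 payload=0x31=49: acc |= 49<<7 -> acc=6348 shift=14 [end]
Varint 1: bytes[0:2] = CC 31 -> value 6348 (2 byte(s))
  byte[2]=0x93 cont=1 payload=0x13=19: acc |= 19<<0 -> acc=19 shift=7
  byte[3]=0xC6 cont=1 payload=0x46=70: acc |= 70<<7 -> acc=8979 shift=14
  byte[4]=0xB4 cont=1 payload=0x34=52: acc |= 52<<14 -> acc=860947 shift=21
  byte[5]=0x2E cont=0 payload=0x2E=46: acc |= 46<<21 -> acc=97329939 shift=28 [end]
Varint 2: bytes[2:6] = 93 C6 B4 2E -> value 97329939 (4 byte(s))
  byte[6]=0x72 cont=0 payload=0x72=114: acc |= 114<<0 -> acc=114 shift=7 [end]
Varint 3: bytes[6:7] = 72 -> value 114 (1 byte(s))
  byte[7]=0x9B cont=1 payload=0x1B=27: acc |= 27<<0 -> acc=27 shift=7
  byte[8]=0x3E cont=0 payload=0x3E=62: acc |= 62<<7 -> acc=7963 shift=14 [end]
Varint 4: bytes[7:9] = 9B 3E -> value 7963 (2 byte(s))
  byte[9]=0x9A cont=1 payload=0x1A=26: acc |= 26<<0 -> acc=26 shift=7
  byte[10]=0x9B cont=1 payload=0x1B=27: acc |= 27<<7 -> acc=3482 shift=14
  byte[11]=0x1F cont=0 payload=0x1F=31: acc |= 31<<14 -> acc=511386 shift=21 [end]
Varint 5: bytes[9:12] = 9A 9B 1F -> value 511386 (3 byte(s))
  byte[12]=0xCC cont=1 payload=0x4C=76: acc |= 76<<0 -> acc=76 shift=7
  byte[13]=0x4E cont=0 payload=0x4E=78: acc |= 78<<7 -> acc=10060 shift=14 [end]
Varint 6: bytes[12:14] = CC 4E -> value 10060 (2 byte(s))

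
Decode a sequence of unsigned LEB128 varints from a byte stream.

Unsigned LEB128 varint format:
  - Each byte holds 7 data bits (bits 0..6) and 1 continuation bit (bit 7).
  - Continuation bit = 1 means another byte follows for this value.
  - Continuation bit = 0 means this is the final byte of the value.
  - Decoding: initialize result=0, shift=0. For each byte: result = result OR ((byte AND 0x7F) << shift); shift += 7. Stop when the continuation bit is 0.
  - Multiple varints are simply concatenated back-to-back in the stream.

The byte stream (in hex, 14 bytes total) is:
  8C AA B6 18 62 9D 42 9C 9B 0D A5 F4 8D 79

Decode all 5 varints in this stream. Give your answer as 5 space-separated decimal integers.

Answer: 51221772 98 8477 216476 253983269

Derivation:
  byte[0]=0x8C cont=1 payload=0x0C=12: acc |= 12<<0 -> acc=12 shift=7
  byte[1]=0xAA cont=1 payload=0x2A=42: acc |= 42<<7 -> acc=5388 shift=14
  byte[2]=0xB6 cont=1 payload=0x36=54: acc |= 54<<14 -> acc=890124 shift=21
  byte[3]=0x18 cont=0 payload=0x18=24: acc |= 24<<21 -> acc=51221772 shift=28 [end]
Varint 1: bytes[0:4] = 8C AA B6 18 -> value 51221772 (4 byte(s))
  byte[4]=0x62 cont=0 payload=0x62=98: acc |= 98<<0 -> acc=98 shift=7 [end]
Varint 2: bytes[4:5] = 62 -> value 98 (1 byte(s))
  byte[5]=0x9D cont=1 payload=0x1D=29: acc |= 29<<0 -> acc=29 shift=7
  byte[6]=0x42 cont=0 payload=0x42=66: acc |= 66<<7 -> acc=8477 shift=14 [end]
Varint 3: bytes[5:7] = 9D 42 -> value 8477 (2 byte(s))
  byte[7]=0x9C cont=1 payload=0x1C=28: acc |= 28<<0 -> acc=28 shift=7
  byte[8]=0x9B cont=1 payload=0x1B=27: acc |= 27<<7 -> acc=3484 shift=14
  byte[9]=0x0D cont=0 payload=0x0D=13: acc |= 13<<14 -> acc=216476 shift=21 [end]
Varint 4: bytes[7:10] = 9C 9B 0D -> value 216476 (3 byte(s))
  byte[10]=0xA5 cont=1 payload=0x25=37: acc |= 37<<0 -> acc=37 shift=7
  byte[11]=0xF4 cont=1 payload=0x74=116: acc |= 116<<7 -> acc=14885 shift=14
  byte[12]=0x8D cont=1 payload=0x0D=13: acc |= 13<<14 -> acc=227877 shift=21
  byte[13]=0x79 cont=0 payload=0x79=121: acc |= 121<<21 -> acc=253983269 shift=28 [end]
Varint 5: bytes[10:14] = A5 F4 8D 79 -> value 253983269 (4 byte(s))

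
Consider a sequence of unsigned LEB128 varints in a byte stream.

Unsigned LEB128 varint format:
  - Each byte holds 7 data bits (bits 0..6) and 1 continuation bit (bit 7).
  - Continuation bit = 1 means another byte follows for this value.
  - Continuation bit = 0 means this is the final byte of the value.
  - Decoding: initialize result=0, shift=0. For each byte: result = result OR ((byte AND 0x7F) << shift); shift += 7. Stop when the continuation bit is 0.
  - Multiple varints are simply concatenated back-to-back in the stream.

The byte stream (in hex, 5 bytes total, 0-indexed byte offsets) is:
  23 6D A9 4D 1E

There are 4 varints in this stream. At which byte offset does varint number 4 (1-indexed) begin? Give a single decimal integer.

Answer: 4

Derivation:
  byte[0]=0x23 cont=0 payload=0x23=35: acc |= 35<<0 -> acc=35 shift=7 [end]
Varint 1: bytes[0:1] = 23 -> value 35 (1 byte(s))
  byte[1]=0x6D cont=0 payload=0x6D=109: acc |= 109<<0 -> acc=109 shift=7 [end]
Varint 2: bytes[1:2] = 6D -> value 109 (1 byte(s))
  byte[2]=0xA9 cont=1 payload=0x29=41: acc |= 41<<0 -> acc=41 shift=7
  byte[3]=0x4D cont=0 payload=0x4D=77: acc |= 77<<7 -> acc=9897 shift=14 [end]
Varint 3: bytes[2:4] = A9 4D -> value 9897 (2 byte(s))
  byte[4]=0x1E cont=0 payload=0x1E=30: acc |= 30<<0 -> acc=30 shift=7 [end]
Varint 4: bytes[4:5] = 1E -> value 30 (1 byte(s))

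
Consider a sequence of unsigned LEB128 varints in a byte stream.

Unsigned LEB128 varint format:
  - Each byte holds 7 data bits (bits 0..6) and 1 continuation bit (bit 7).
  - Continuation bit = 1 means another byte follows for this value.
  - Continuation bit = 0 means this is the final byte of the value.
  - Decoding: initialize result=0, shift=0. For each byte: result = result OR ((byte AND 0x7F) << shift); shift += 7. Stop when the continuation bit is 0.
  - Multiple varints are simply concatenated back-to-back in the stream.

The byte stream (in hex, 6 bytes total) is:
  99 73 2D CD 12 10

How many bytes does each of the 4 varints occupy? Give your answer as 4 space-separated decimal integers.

  byte[0]=0x99 cont=1 payload=0x19=25: acc |= 25<<0 -> acc=25 shift=7
  byte[1]=0x73 cont=0 payload=0x73=115: acc |= 115<<7 -> acc=14745 shift=14 [end]
Varint 1: bytes[0:2] = 99 73 -> value 14745 (2 byte(s))
  byte[2]=0x2D cont=0 payload=0x2D=45: acc |= 45<<0 -> acc=45 shift=7 [end]
Varint 2: bytes[2:3] = 2D -> value 45 (1 byte(s))
  byte[3]=0xCD cont=1 payload=0x4D=77: acc |= 77<<0 -> acc=77 shift=7
  byte[4]=0x12 cont=0 payload=0x12=18: acc |= 18<<7 -> acc=2381 shift=14 [end]
Varint 3: bytes[3:5] = CD 12 -> value 2381 (2 byte(s))
  byte[5]=0x10 cont=0 payload=0x10=16: acc |= 16<<0 -> acc=16 shift=7 [end]
Varint 4: bytes[5:6] = 10 -> value 16 (1 byte(s))

Answer: 2 1 2 1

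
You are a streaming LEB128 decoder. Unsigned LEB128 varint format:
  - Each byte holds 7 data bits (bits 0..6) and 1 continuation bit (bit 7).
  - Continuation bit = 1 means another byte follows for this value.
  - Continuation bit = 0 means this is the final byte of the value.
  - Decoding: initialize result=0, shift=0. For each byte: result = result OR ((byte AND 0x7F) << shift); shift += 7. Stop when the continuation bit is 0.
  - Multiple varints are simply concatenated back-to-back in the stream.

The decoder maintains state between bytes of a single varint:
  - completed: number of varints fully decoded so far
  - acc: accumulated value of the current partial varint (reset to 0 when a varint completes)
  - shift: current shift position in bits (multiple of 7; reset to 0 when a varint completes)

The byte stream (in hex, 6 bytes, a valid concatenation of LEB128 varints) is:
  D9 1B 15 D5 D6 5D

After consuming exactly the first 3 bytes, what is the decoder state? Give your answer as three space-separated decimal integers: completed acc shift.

Answer: 2 0 0

Derivation:
byte[0]=0xD9 cont=1 payload=0x59: acc |= 89<<0 -> completed=0 acc=89 shift=7
byte[1]=0x1B cont=0 payload=0x1B: varint #1 complete (value=3545); reset -> completed=1 acc=0 shift=0
byte[2]=0x15 cont=0 payload=0x15: varint #2 complete (value=21); reset -> completed=2 acc=0 shift=0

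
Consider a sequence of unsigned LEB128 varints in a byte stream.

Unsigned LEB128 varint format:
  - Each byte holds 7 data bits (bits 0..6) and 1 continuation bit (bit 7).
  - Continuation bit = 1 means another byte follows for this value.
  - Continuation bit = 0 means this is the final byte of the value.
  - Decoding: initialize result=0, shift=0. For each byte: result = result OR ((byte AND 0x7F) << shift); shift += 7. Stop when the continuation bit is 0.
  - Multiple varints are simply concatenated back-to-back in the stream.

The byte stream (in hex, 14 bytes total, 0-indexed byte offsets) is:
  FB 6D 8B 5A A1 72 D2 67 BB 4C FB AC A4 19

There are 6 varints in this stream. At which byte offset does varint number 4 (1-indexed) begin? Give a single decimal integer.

Answer: 6

Derivation:
  byte[0]=0xFB cont=1 payload=0x7B=123: acc |= 123<<0 -> acc=123 shift=7
  byte[1]=0x6D cont=0 payload=0x6D=109: acc |= 109<<7 -> acc=14075 shift=14 [end]
Varint 1: bytes[0:2] = FB 6D -> value 14075 (2 byte(s))
  byte[2]=0x8B cont=1 payload=0x0B=11: acc |= 11<<0 -> acc=11 shift=7
  byte[3]=0x5A cont=0 payload=0x5A=90: acc |= 90<<7 -> acc=11531 shift=14 [end]
Varint 2: bytes[2:4] = 8B 5A -> value 11531 (2 byte(s))
  byte[4]=0xA1 cont=1 payload=0x21=33: acc |= 33<<0 -> acc=33 shift=7
  byte[5]=0x72 cont=0 payload=0x72=114: acc |= 114<<7 -> acc=14625 shift=14 [end]
Varint 3: bytes[4:6] = A1 72 -> value 14625 (2 byte(s))
  byte[6]=0xD2 cont=1 payload=0x52=82: acc |= 82<<0 -> acc=82 shift=7
  byte[7]=0x67 cont=0 payload=0x67=103: acc |= 103<<7 -> acc=13266 shift=14 [end]
Varint 4: bytes[6:8] = D2 67 -> value 13266 (2 byte(s))
  byte[8]=0xBB cont=1 payload=0x3B=59: acc |= 59<<0 -> acc=59 shift=7
  byte[9]=0x4C cont=0 payload=0x4C=76: acc |= 76<<7 -> acc=9787 shift=14 [end]
Varint 5: bytes[8:10] = BB 4C -> value 9787 (2 byte(s))
  byte[10]=0xFB cont=1 payload=0x7B=123: acc |= 123<<0 -> acc=123 shift=7
  byte[11]=0xAC cont=1 payload=0x2C=44: acc |= 44<<7 -> acc=5755 shift=14
  byte[12]=0xA4 cont=1 payload=0x24=36: acc |= 36<<14 -> acc=595579 shift=21
  byte[13]=0x19 cont=0 payload=0x19=25: acc |= 25<<21 -> acc=53024379 shift=28 [end]
Varint 6: bytes[10:14] = FB AC A4 19 -> value 53024379 (4 byte(s))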